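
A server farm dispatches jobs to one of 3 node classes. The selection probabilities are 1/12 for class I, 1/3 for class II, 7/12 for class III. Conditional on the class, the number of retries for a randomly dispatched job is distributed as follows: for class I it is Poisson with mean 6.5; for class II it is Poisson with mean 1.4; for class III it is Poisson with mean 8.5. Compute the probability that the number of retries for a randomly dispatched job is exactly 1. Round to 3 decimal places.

Conditional on each class, P(X = 1): I: 0.00977235; II: 0.345236; III: 0.00172948.
By total probability, P(X = 1) = 0.0833333·0.00977235 + 0.333333·0.345236 + 0.583333·0.00172948 = 0.116902.

0.117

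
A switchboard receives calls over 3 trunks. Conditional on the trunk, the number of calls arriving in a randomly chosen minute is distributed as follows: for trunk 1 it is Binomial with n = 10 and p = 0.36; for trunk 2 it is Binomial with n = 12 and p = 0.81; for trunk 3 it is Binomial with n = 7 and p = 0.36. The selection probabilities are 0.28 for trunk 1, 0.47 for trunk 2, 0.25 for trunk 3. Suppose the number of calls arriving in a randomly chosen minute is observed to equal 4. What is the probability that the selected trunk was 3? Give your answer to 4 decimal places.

0.3615

Likelihoods P(X=4 | ·): 1: 0.242387; 2: 0.000361888; 3: 0.154105.
Posterior ∝ prior × likelihood. Numerator for 3: 0.25·0.154105 = 0.0385264.
Normalizing constant: 0.28·0.242387 + 0.47·0.000361888 + 0.25·0.154105 = 0.106565.
P(3 | observation) = 0.0385264 / 0.106565 = 0.36153.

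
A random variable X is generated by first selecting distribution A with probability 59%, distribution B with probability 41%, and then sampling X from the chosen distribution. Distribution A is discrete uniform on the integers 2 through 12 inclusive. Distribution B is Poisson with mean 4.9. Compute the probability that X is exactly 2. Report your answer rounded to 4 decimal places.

0.0903

Conditional on each component, P(X = 2): A: 0.0909091; B: 0.0893962.
By total probability, P(X = 2) = 0.59·0.0909091 + 0.41·0.0893962 = 0.0902888.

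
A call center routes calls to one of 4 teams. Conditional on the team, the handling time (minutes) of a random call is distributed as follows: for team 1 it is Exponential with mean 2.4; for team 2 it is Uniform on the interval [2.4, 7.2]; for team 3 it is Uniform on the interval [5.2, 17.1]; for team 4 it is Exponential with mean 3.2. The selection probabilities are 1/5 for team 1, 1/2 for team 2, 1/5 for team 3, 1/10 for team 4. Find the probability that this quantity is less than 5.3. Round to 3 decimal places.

0.563

Conditional on each team, P(X < 5.3): 1: 0.890116; 2: 0.604167; 3: 0.00840336; 4: 0.809147.
By total probability, P(X < 5.3) = 0.2·0.890116 + 0.5·0.604167 + 0.2·0.00840336 + 0.1·0.809147 = 0.562702.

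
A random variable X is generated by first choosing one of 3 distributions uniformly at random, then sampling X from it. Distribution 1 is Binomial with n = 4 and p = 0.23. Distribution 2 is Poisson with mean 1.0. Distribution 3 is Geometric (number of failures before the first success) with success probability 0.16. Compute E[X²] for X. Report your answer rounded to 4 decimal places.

For each component E[X²] = Var + (mean)², giving 1: 1.5548; 2: 2; 3: 60.375.
Overall E[X²] = 0.333333·1.5548 + 0.333333·2 + 0.333333·60.375 = 21.3099.

21.3099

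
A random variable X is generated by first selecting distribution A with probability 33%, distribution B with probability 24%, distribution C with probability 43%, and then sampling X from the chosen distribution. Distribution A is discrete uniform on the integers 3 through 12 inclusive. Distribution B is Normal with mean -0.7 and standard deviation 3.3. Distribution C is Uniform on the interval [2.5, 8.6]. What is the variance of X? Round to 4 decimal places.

16.5657

Per component, A: μ=7.5, E[X²]=64.5; B: μ=-0.7, E[X²]=11.38; C: μ=5.55, E[X²]=33.9033.
E[X] = 0.33·7.5 + 0.24·-0.7 + 0.43·5.55 = 4.6935.
E[X²] = 0.33·64.5 + 0.24·11.38 + 0.43·33.9033 = 38.5946.
Var(X) = E[X²] − (E[X])² = 38.5946 − 22.0289 = 16.5657.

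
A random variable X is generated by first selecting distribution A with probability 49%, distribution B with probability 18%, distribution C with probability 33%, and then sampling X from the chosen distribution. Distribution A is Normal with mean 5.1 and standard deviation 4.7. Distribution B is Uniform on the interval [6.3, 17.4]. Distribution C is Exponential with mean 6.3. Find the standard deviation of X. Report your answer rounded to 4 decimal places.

5.6437

Per component, A: μ=5.1, E[X²]=48.1; B: μ=11.85, E[X²]=150.69; C: μ=6.3, E[X²]=79.38.
E[X] = 0.49·5.1 + 0.18·11.85 + 0.33·6.3 = 6.711.
E[X²] = 0.49·48.1 + 0.18·150.69 + 0.33·79.38 = 76.8886.
Var(X) = E[X²] − (E[X])² = 76.8886 − 45.0375 = 31.8511.
SD(X) = √31.8511 = 5.64368.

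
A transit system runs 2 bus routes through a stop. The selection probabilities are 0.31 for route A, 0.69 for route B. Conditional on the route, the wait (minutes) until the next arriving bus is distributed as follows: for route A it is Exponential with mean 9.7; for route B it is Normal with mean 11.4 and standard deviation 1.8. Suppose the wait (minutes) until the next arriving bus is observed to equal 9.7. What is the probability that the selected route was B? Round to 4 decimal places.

Likelihoods f(9.7 | ·): A: 0.0379257; B: 0.141889.
Posterior ∝ prior × likelihood. Numerator for B: 0.69·0.141889 = 0.0979032.
Normalizing constant: 0.31·0.0379257 + 0.69·0.141889 = 0.10966.
P(B | observation) = 0.0979032 / 0.10966 = 0.892787.

0.8928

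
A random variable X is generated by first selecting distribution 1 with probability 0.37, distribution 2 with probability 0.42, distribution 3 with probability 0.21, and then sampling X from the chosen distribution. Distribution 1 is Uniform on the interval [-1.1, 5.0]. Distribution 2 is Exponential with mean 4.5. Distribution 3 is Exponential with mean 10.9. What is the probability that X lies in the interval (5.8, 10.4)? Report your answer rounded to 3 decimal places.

Conditional on each component, P(5.8 < X < 10.4): 1: 0; 2: 0.176426; 3: 0.202217.
By total probability, P(5.8 < X < 10.4) = 0.37·0 + 0.42·0.176426 + 0.21·0.202217 = 0.116564.

0.117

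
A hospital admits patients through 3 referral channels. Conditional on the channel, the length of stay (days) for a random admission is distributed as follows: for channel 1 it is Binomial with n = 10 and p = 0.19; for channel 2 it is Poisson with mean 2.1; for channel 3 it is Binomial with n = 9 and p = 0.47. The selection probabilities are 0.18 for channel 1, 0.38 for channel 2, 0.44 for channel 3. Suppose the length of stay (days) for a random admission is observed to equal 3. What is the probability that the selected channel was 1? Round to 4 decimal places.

0.1777

Likelihoods P(X=3 | ·): 1: 0.188294; 2: 0.189011; 3: 0.193298.
Posterior ∝ prior × likelihood. Numerator for 1: 0.18·0.188294 = 0.033893.
Normalizing constant: 0.18·0.188294 + 0.38·0.189011 + 0.44·0.193298 = 0.190769.
P(1 | observation) = 0.033893 / 0.190769 = 0.177665.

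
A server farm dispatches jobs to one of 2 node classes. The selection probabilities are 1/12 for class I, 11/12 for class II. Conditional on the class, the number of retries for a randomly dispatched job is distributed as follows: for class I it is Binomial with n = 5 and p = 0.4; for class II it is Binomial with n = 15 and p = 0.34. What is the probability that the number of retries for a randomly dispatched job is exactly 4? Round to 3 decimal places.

0.179

Conditional on each class, P(X = 4): I: 0.0768; II: 0.188813.
By total probability, P(X = 4) = 0.0833333·0.0768 + 0.916667·0.188813 = 0.179478.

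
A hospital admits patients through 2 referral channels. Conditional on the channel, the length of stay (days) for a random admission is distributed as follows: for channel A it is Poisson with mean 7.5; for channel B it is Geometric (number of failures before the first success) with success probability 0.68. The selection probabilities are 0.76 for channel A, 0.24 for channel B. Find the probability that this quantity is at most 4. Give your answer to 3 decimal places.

0.340

Conditional on each channel, P(X ≤ 4): A: 0.132062; B: 0.996645.
By total probability, P(X ≤ 4) = 0.76·0.132062 + 0.24·0.996645 = 0.339562.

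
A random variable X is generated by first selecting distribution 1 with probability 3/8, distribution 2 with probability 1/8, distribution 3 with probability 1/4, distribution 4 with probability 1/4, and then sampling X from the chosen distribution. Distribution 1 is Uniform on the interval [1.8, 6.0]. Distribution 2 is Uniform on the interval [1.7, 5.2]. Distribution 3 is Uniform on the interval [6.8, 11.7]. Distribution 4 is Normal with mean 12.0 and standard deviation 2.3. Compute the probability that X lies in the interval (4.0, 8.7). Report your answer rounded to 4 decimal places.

0.3372

Conditional on each component, P(4.0 < X < 8.7): 1: 0.47619; 2: 0.342857; 3: 0.387755; 4: 0.0754222.
By total probability, P(4.0 < X < 8.7) = 0.375·0.47619 + 0.125·0.342857 + 0.25·0.387755 + 0.25·0.0754222 = 0.337223.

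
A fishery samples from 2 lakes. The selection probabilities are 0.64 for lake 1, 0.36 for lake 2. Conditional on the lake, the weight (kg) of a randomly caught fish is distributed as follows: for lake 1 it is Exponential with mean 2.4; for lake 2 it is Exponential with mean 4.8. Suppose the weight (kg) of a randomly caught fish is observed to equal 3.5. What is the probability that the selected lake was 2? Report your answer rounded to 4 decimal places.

Likelihoods f(3.5 | ·): 1: 0.0969265; 2: 0.100481.
Posterior ∝ prior × likelihood. Numerator for 2: 0.36·0.100481 = 0.0361733.
Normalizing constant: 0.64·0.0969265 + 0.36·0.100481 = 0.0982063.
P(2 | observation) = 0.0361733 / 0.0982063 = 0.36834.

0.3683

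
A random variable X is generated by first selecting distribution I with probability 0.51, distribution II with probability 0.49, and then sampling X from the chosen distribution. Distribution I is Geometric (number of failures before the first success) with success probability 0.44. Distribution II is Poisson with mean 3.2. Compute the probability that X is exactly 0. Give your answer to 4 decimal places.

Conditional on each component, P(X = 0): I: 0.44; II: 0.0407622.
By total probability, P(X = 0) = 0.51·0.44 + 0.49·0.0407622 = 0.244373.

0.2444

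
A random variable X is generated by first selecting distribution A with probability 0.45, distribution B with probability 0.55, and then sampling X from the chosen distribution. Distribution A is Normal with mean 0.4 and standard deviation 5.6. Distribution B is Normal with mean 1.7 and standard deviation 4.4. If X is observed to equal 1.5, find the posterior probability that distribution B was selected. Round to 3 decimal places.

Likelihoods f(1.5 | ·): A: 0.0698785; B: 0.0905751.
Posterior ∝ prior × likelihood. Numerator for B: 0.55·0.0905751 = 0.0498163.
Normalizing constant: 0.45·0.0698785 + 0.55·0.0905751 = 0.0812616.
P(B | observation) = 0.0498163 / 0.0812616 = 0.613036.

0.613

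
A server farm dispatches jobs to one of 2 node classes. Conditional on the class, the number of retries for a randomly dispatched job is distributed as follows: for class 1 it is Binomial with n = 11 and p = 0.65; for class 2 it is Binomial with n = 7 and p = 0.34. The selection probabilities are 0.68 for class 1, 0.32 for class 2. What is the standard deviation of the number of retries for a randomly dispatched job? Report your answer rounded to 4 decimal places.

2.6750

Per component, 1: μ=7.15, E[X²]=53.625; 2: μ=2.38, E[X²]=7.2352.
E[X] = 0.68·7.15 + 0.32·2.38 = 5.6236.
E[X²] = 0.68·53.625 + 0.32·7.2352 = 38.7803.
Var(X) = E[X²] − (E[X])² = 38.7803 − 31.6249 = 7.15539.
SD(X) = √7.15539 = 2.67496.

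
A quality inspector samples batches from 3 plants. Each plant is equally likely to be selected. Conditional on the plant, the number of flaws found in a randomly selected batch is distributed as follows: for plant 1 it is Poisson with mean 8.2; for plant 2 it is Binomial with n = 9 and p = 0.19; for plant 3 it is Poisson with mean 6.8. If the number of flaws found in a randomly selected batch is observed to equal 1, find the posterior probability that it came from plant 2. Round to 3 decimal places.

Likelihoods P(X=1 | ·): 1: 0.00225216; 2: 0.316866; 3: 0.00757367.
Posterior ∝ prior × likelihood. Numerator for 2: 0.333333·0.316866 = 0.105622.
Normalizing constant: 0.333333·0.00225216 + 0.333333·0.316866 + 0.333333·0.00757367 = 0.108897.
P(2 | observation) = 0.105622 / 0.108897 = 0.969923.

0.970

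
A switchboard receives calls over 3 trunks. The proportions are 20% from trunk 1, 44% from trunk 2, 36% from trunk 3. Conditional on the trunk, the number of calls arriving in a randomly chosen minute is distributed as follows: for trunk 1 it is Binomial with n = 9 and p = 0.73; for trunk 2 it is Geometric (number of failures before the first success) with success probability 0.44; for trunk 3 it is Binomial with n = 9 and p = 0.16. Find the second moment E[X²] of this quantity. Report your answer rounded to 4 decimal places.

For each component E[X²] = Var + (mean)², giving 1: 44.9388; 2: 4.5124; 3: 3.2832.
Overall E[X²] = 0.2·44.9388 + 0.44·4.5124 + 0.36·3.2832 = 12.1552.

12.1552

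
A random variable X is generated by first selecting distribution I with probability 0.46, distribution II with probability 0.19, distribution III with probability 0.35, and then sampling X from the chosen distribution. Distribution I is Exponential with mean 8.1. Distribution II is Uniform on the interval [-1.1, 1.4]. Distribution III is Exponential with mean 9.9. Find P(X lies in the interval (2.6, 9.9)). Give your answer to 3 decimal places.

0.339

Conditional on each component, P(2.6 < X < 9.9): I: 0.430857; II: 0; III: 0.40115.
By total probability, P(2.6 < X < 9.9) = 0.46·0.430857 + 0.19·0 + 0.35·0.40115 = 0.338597.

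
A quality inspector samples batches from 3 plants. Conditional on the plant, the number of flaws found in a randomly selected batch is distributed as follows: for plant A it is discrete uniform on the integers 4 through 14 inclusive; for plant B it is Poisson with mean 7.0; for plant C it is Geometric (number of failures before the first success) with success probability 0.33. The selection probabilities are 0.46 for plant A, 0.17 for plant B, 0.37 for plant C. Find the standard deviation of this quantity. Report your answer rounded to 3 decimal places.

Per component, A: μ=9, E[X²]=91; B: μ=7, E[X²]=56; C: μ=2.0303, E[X²]=10.2746.
E[X] = 0.46·9 + 0.17·7 + 0.37·2.0303 = 6.08121.
E[X²] = 0.46·91 + 0.17·56 + 0.37·10.2746 = 55.1816.
Var(X) = E[X²] − (E[X])² = 55.1816 − 36.9811 = 18.2004.
SD(X) = √18.2004 = 4.2662.

4.266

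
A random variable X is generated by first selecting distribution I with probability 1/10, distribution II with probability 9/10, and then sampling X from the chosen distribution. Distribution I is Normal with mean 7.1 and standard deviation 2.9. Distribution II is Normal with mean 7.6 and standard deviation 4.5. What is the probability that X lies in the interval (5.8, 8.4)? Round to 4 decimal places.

0.2380

Conditional on each component, P(5.8 < X < 8.4): I: 0.346046; II: 0.225973.
By total probability, P(5.8 < X < 8.4) = 0.1·0.346046 + 0.9·0.225973 = 0.23798.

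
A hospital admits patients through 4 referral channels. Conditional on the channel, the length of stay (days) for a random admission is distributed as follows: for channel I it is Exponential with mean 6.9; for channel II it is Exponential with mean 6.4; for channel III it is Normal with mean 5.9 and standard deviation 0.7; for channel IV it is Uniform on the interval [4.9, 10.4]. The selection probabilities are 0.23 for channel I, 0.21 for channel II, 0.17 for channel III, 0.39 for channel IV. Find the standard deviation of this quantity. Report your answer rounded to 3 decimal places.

Per component, I: μ=6.9, E[X²]=95.22; II: μ=6.4, E[X²]=81.92; III: μ=5.9, E[X²]=35.3; IV: μ=7.65, E[X²]=61.0433.
E[X] = 0.23·6.9 + 0.21·6.4 + 0.17·5.9 + 0.39·7.65 = 6.9175.
E[X²] = 0.23·95.22 + 0.21·81.92 + 0.17·35.3 + 0.39·61.0433 = 68.9117.
Var(X) = E[X²] − (E[X])² = 68.9117 − 47.8518 = 21.0599.
SD(X) = √21.0599 = 4.58911.

4.589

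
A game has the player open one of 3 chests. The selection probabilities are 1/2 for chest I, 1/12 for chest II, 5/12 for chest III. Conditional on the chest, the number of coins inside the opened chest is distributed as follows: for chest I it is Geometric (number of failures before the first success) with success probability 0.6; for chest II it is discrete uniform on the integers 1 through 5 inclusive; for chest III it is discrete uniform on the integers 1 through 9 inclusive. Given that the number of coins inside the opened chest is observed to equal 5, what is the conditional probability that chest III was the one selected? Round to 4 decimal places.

Likelihoods P(X=5 | ·): I: 0.006144; II: 0.2; III: 0.111111.
Posterior ∝ prior × likelihood. Numerator for III: 0.416667·0.111111 = 0.0462963.
Normalizing constant: 0.5·0.006144 + 0.0833333·0.2 + 0.416667·0.111111 = 0.066035.
P(III | observation) = 0.0462963 / 0.066035 = 0.701088.

0.7011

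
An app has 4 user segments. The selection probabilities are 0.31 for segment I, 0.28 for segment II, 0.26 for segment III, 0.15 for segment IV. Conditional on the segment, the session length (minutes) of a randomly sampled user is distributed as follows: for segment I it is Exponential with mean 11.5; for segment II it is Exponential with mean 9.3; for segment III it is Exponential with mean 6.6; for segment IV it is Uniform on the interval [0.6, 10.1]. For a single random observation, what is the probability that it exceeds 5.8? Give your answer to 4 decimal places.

Conditional on each segment, P(X > 5.8): I: 0.603899; II: 0.535981; III: 0.415286; IV: 0.452632.
By total probability, P(X > 5.8) = 0.31·0.603899 + 0.28·0.535981 + 0.26·0.415286 + 0.15·0.452632 = 0.513153.

0.5132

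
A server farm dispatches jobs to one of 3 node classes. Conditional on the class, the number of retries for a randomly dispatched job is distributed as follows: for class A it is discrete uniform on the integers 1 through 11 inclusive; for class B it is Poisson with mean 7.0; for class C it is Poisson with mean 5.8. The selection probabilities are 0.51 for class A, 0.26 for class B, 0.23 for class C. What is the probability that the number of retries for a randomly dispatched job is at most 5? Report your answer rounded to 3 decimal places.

Conditional on each class, P(X ≤ 5): A: 0.454545; B: 0.300708; C: 0.478315.
By total probability, P(X ≤ 5) = 0.51·0.454545 + 0.26·0.300708 + 0.23·0.478315 = 0.420015.

0.420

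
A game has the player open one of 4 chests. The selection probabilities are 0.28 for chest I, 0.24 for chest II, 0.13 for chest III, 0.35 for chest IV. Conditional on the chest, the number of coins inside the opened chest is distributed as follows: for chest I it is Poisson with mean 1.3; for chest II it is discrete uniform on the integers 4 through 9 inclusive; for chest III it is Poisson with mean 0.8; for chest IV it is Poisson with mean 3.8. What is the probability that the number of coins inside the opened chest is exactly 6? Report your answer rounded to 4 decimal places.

Conditional on each chest, P(X = 6): I: 0.00182703; II: 0.166667; III: 0.000163596; IV: 0.0935513.
By total probability, P(X = 6) = 0.28·0.00182703 + 0.24·0.166667 + 0.13·0.000163596 + 0.35·0.0935513 = 0.0732758.

0.0733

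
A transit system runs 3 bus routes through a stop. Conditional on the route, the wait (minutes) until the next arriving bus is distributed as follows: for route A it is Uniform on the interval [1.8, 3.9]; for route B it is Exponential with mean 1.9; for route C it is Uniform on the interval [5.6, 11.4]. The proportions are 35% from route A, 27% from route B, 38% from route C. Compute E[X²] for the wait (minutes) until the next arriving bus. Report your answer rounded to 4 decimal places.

For each component E[X²] = Var + (mean)², giving A: 8.49; B: 7.22; C: 75.0533.
Overall E[X²] = 0.35·8.49 + 0.27·7.22 + 0.38·75.0533 = 33.4412.

33.4412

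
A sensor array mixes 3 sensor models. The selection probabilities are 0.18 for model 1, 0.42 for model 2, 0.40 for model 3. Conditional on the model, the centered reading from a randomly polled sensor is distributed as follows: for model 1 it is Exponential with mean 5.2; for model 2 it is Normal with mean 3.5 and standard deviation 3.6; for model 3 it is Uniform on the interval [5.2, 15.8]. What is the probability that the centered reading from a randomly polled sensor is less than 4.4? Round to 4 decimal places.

0.3542

Conditional on each model, P(X < 4.4): 1: 0.570938; 2: 0.598706; 3: 0.
By total probability, P(X < 4.4) = 0.18·0.570938 + 0.42·0.598706 + 0.4·0 = 0.354225.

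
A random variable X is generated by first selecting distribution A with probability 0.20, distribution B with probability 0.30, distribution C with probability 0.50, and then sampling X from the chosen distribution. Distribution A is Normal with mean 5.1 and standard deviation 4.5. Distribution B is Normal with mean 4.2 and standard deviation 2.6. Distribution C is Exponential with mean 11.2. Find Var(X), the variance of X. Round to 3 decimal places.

79.918

Per component, A: μ=5.1, E[X²]=46.26; B: μ=4.2, E[X²]=24.4; C: μ=11.2, E[X²]=250.88.
E[X] = 0.2·5.1 + 0.3·4.2 + 0.5·11.2 = 7.88.
E[X²] = 0.2·46.26 + 0.3·24.4 + 0.5·250.88 = 142.012.
Var(X) = E[X²] − (E[X])² = 142.012 − 62.0944 = 79.9176.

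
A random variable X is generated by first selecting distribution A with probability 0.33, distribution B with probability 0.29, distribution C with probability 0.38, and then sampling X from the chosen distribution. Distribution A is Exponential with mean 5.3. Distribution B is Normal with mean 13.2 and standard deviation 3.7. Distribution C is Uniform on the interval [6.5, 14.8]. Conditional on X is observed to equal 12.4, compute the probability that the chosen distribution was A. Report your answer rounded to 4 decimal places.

0.0729

Likelihoods f(12.4 | ·): A: 0.0181819; B: 0.105331; C: 0.120482.
Posterior ∝ prior × likelihood. Numerator for A: 0.33·0.0181819 = 0.00600002.
Normalizing constant: 0.33·0.0181819 + 0.29·0.105331 + 0.38·0.120482 = 0.0823292.
P(A | observation) = 0.00600002 / 0.0823292 = 0.0728784.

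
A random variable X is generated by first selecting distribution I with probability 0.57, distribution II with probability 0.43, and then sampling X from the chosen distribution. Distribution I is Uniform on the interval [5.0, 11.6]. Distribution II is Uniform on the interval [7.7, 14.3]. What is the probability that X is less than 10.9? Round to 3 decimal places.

0.718

Conditional on each component, P(X < 10.9): I: 0.893939; II: 0.484848.
By total probability, P(X < 10.9) = 0.57·0.893939 + 0.43·0.484848 = 0.71803.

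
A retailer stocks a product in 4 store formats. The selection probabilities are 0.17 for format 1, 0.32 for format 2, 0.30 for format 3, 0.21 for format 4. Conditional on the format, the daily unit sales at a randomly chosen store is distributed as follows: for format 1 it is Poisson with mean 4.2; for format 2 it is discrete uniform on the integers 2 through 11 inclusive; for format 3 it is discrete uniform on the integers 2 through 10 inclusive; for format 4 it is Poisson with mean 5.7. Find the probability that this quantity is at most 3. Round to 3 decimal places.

0.236

Conditional on each format, P(X ≤ 3): 1: 0.395403; 2: 0.2; 3: 0.222222; 4: 0.180048.
By total probability, P(X ≤ 3) = 0.17·0.395403 + 0.32·0.2 + 0.3·0.222222 + 0.21·0.180048 = 0.235695.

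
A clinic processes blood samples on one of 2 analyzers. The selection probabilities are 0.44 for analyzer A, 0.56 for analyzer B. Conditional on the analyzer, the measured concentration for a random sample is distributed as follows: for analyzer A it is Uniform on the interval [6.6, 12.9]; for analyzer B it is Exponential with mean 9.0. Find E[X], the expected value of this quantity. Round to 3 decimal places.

Component means — A: 9.75; B: 9.
E[X] = 0.44·9.75 + 0.56·9 = 9.33.

9.330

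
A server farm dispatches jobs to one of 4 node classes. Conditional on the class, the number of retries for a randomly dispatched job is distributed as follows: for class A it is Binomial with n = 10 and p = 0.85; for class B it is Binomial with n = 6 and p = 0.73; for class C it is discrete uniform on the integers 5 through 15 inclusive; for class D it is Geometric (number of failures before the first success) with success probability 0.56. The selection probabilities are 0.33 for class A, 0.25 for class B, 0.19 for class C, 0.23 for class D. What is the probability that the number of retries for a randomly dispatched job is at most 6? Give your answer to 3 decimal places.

0.530

Conditional on each class, P(X ≤ 6): A: 0.0499698; B: 1; C: 0.181818; D: 0.996807.
By total probability, P(X ≤ 6) = 0.33·0.0499698 + 0.25·1 + 0.19·0.181818 + 0.23·0.996807 = 0.530301.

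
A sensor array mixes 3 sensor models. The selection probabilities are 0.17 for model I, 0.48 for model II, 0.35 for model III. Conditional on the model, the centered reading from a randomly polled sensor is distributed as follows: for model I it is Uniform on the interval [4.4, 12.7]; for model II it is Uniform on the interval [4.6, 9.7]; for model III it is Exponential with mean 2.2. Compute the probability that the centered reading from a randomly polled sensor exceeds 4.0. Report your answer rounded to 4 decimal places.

0.7068

Conditional on each model, P(X > 4.0): I: 1; II: 1; III: 0.162321.
By total probability, P(X > 4.0) = 0.17·1 + 0.48·1 + 0.35·0.162321 = 0.706812.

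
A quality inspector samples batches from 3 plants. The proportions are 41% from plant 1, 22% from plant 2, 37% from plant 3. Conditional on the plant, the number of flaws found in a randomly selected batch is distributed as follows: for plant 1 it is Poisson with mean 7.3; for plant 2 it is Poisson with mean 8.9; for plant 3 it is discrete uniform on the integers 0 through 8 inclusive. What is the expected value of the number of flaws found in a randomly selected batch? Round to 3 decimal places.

6.431

Component means — 1: 7.3; 2: 8.9; 3: 4.
E[X] = 0.41·7.3 + 0.22·8.9 + 0.37·4 = 6.431.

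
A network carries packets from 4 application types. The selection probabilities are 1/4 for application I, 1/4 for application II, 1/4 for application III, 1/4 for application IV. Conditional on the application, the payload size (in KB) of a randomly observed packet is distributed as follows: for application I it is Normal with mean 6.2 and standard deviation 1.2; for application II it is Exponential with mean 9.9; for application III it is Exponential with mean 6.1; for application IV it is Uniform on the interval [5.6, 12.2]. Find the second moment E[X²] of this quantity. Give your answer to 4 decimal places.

For each component E[X²] = Var + (mean)², giving I: 39.88; II: 196.02; III: 74.42; IV: 82.84.
Overall E[X²] = 0.25·39.88 + 0.25·196.02 + 0.25·74.42 + 0.25·82.84 = 98.29.

98.2900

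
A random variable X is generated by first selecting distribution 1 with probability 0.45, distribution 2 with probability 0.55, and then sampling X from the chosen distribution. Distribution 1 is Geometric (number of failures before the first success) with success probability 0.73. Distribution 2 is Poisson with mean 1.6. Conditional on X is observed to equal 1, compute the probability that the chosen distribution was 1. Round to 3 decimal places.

0.333

Likelihoods P(X=1 | ·): 1: 0.1971; 2: 0.323034.
Posterior ∝ prior × likelihood. Numerator for 1: 0.45·0.1971 = 0.088695.
Normalizing constant: 0.45·0.1971 + 0.55·0.323034 = 0.266364.
P(1 | observation) = 0.088695 / 0.266364 = 0.332984.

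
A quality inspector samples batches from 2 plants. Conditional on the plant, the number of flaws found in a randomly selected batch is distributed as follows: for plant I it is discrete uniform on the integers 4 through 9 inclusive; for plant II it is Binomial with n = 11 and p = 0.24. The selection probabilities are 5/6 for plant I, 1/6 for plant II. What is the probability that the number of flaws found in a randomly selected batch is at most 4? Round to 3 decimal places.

Conditional on each plant, P(X ≤ 4): I: 0.166667; II: 0.900789.
By total probability, P(X ≤ 4) = 0.833333·0.166667 + 0.166667·0.900789 = 0.28902.

0.289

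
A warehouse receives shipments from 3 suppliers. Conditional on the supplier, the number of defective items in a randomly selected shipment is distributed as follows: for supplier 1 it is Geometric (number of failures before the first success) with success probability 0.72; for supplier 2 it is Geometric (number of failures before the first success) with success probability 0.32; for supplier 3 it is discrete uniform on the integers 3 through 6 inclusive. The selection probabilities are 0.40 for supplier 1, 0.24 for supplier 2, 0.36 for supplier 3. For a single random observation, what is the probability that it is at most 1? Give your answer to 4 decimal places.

Conditional on each supplier, P(X ≤ 1): 1: 0.9216; 2: 0.5376; 3: 0.
By total probability, P(X ≤ 1) = 0.4·0.9216 + 0.24·0.5376 + 0.36·0 = 0.497664.

0.4977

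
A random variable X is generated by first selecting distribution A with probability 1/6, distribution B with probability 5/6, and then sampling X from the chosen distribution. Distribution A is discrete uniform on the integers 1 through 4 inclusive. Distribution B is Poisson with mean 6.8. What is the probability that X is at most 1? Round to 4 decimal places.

0.0489

Conditional on each component, P(X ≤ 1): A: 0.25; B: 0.00868745.
By total probability, P(X ≤ 1) = 0.166667·0.25 + 0.833333·0.00868745 = 0.0489062.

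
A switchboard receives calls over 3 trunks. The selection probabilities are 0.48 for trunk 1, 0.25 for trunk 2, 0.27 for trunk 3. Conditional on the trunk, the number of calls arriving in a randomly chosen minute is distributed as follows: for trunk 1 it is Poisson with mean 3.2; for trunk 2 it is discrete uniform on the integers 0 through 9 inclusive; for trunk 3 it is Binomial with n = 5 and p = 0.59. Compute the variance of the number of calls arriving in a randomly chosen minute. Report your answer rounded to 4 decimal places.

Per component, 1: μ=3.2, E[X²]=13.44; 2: μ=4.5, E[X²]=28.5; 3: μ=2.95, E[X²]=9.912.
E[X] = 0.48·3.2 + 0.25·4.5 + 0.27·2.95 = 3.4575.
E[X²] = 0.48·13.44 + 0.25·28.5 + 0.27·9.912 = 16.2524.
Var(X) = E[X²] − (E[X])² = 16.2524 − 11.9543 = 4.29813.

4.2981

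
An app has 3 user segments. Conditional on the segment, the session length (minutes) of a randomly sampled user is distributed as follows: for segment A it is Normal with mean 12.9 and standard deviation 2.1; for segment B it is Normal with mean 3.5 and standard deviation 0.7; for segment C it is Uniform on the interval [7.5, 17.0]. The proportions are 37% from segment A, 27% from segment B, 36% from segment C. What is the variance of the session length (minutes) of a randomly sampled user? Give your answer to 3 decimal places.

Per component, A: μ=12.9, E[X²]=170.82; B: μ=3.5, E[X²]=12.74; C: μ=12.25, E[X²]=157.583.
E[X] = 0.37·12.9 + 0.27·3.5 + 0.36·12.25 = 10.128.
E[X²] = 0.37·170.82 + 0.27·12.74 + 0.36·157.583 = 123.373.
Var(X) = E[X²] − (E[X])² = 123.373 − 102.576 = 20.7968.

20.797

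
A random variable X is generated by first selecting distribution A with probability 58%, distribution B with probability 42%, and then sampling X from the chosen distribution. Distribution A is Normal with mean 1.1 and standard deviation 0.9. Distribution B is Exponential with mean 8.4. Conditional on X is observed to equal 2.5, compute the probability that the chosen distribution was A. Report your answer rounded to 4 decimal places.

0.6737

Likelihoods f(2.5 | ·): A: 0.132198; B: 0.0884029.
Posterior ∝ prior × likelihood. Numerator for A: 0.58·0.132198 = 0.0766748.
Normalizing constant: 0.58·0.132198 + 0.42·0.0884029 = 0.113804.
P(A | observation) = 0.0766748 / 0.113804 = 0.673744.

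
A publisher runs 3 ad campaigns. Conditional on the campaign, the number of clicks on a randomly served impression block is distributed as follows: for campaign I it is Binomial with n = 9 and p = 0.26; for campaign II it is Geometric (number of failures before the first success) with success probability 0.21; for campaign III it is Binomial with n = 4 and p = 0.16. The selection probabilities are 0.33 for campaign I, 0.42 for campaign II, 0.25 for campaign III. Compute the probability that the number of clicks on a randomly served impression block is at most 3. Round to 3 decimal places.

0.775

Conditional on each campaign, P(X ≤ 3): I: 0.815097; II: 0.610499; III: 0.999345.
By total probability, P(X ≤ 3) = 0.33·0.815097 + 0.42·0.610499 + 0.25·0.999345 = 0.775228.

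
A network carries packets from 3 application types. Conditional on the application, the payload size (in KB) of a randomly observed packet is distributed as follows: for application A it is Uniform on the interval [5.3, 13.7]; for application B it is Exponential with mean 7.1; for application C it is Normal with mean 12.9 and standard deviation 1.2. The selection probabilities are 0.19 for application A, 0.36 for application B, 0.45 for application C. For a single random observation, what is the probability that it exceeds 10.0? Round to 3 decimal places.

0.618

Conditional on each application, P(X > 10.0): A: 0.440476; B: 0.244522; C: 0.992168.
By total probability, P(X > 10.0) = 0.19·0.440476 + 0.36·0.244522 + 0.45·0.992168 = 0.618194.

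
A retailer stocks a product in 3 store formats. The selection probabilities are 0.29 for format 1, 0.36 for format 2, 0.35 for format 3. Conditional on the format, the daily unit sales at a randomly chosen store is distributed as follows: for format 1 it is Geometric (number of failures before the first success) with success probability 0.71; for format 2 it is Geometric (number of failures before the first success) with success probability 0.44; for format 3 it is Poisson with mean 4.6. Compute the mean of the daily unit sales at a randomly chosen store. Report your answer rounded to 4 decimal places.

2.1866

Component means — 1: 0.408451; 2: 1.27273; 3: 4.6.
E[X] = 0.29·0.408451 + 0.36·1.27273 + 0.35·4.6 = 2.18663.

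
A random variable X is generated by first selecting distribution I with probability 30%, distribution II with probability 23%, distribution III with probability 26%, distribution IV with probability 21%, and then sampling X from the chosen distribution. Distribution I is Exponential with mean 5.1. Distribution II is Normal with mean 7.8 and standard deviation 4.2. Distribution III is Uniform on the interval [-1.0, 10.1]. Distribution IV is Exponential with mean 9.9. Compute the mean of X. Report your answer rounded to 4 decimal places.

6.5860

Component means — I: 5.1; II: 7.8; III: 4.55; IV: 9.9.
E[X] = 0.3·5.1 + 0.23·7.8 + 0.26·4.55 + 0.21·9.9 = 6.586.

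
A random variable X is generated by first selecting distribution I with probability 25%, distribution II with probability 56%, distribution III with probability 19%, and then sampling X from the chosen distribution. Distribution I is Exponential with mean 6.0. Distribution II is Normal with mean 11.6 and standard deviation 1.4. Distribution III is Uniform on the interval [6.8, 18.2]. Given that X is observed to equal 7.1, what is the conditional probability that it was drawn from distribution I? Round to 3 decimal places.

0.421

Likelihoods f(7.1 | ·): I: 0.0510427; II: 0.00162666; III: 0.0877193.
Posterior ∝ prior × likelihood. Numerator for I: 0.25·0.0510427 = 0.0127607.
Normalizing constant: 0.25·0.0510427 + 0.56·0.00162666 + 0.19·0.0877193 = 0.0303383.
P(I | observation) = 0.0127607 / 0.0303383 = 0.420613.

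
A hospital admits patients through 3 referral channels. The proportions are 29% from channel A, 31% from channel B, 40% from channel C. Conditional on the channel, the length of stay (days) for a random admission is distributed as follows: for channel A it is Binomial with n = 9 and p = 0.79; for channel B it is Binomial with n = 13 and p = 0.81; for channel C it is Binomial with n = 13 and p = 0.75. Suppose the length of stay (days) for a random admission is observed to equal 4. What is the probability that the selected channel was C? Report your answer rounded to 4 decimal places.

0.0558

Likelihoods P(X=4 | ·): A: 0.0200436; B: 9.93181e-05; C: 0.000863001.
Posterior ∝ prior × likelihood. Numerator for C: 0.4·0.000863001 = 0.0003452.
Normalizing constant: 0.29·0.0200436 + 0.31·9.93181e-05 + 0.4·0.000863001 = 0.00618863.
P(C | observation) = 0.0003452 / 0.00618863 = 0.0557798.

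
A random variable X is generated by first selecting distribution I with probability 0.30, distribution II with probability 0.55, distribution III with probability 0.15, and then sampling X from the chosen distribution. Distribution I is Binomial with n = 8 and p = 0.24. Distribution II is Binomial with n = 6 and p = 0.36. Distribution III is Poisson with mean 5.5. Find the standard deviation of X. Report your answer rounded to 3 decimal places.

Per component, I: μ=1.92, E[X²]=5.1456; II: μ=2.16, E[X²]=6.048; III: μ=5.5, E[X²]=35.75.
E[X] = 0.3·1.92 + 0.55·2.16 + 0.15·5.5 = 2.589.
E[X²] = 0.3·5.1456 + 0.55·6.048 + 0.15·35.75 = 10.2326.
Var(X) = E[X²] − (E[X])² = 10.2326 − 6.70292 = 3.52966.
SD(X) = √3.52966 = 1.87874.

1.879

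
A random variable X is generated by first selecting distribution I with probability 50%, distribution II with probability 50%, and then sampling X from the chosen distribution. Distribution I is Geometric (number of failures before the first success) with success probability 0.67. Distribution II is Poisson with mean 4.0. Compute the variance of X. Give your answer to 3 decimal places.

5.443

Per component, I: μ=0.492537, E[X²]=0.977723; II: μ=4, E[X²]=20.
E[X] = 0.5·0.492537 + 0.5·4 = 2.24627.
E[X²] = 0.5·0.977723 + 0.5·20 = 10.4889.
Var(X) = E[X²] − (E[X])² = 10.4889 − 5.04572 = 5.44314.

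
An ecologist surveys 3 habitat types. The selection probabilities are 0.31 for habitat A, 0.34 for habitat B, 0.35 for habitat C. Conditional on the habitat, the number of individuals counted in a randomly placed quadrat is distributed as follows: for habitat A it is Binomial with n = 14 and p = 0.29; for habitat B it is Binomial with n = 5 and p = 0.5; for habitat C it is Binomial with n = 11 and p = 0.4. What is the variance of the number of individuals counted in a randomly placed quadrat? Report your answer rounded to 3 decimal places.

2.941

Per component, A: μ=4.06, E[X²]=19.3662; B: μ=2.5, E[X²]=7.5; C: μ=4.4, E[X²]=22.
E[X] = 0.31·4.06 + 0.34·2.5 + 0.35·4.4 = 3.6486.
E[X²] = 0.31·19.3662 + 0.34·7.5 + 0.35·22 = 16.2535.
Var(X) = E[X²] − (E[X])² = 16.2535 − 13.3123 = 2.94124.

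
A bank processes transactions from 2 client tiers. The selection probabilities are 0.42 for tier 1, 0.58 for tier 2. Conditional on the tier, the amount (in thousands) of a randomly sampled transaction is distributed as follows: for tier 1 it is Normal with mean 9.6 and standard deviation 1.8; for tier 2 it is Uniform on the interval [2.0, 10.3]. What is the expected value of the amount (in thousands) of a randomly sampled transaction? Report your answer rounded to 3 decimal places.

7.599

Component means — 1: 9.6; 2: 6.15.
E[X] = 0.42·9.6 + 0.58·6.15 = 7.599.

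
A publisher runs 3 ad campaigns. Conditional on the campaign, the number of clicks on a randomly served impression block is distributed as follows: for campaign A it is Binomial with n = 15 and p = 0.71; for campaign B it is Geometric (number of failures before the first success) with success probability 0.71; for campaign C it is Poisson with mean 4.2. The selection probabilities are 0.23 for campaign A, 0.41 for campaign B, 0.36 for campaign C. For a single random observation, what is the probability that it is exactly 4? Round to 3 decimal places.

0.072

Conditional on each campaign, P(X = 4): A: 0.000423198; B: 0.0050217; C: 0.194424.
By total probability, P(X = 4) = 0.23·0.000423198 + 0.41·0.0050217 + 0.36·0.194424 = 0.0721487.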